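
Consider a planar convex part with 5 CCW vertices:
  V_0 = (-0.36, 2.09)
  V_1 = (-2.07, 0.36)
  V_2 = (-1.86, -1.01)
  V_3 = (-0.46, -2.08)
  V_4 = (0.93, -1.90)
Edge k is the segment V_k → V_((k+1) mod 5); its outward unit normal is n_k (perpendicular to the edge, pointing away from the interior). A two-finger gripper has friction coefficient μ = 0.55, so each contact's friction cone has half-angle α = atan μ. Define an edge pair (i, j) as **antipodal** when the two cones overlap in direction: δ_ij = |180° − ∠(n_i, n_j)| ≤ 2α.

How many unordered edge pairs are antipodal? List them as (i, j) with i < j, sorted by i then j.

α = atan 0.55 = 28.81°;  2α = 57.62°
n_0 = (-0.7112, +0.7030)
n_1 = (-0.9885, -0.1515)
n_2 = (-0.6072, -0.7945)
n_3 = (+0.1284, -0.9917)
n_4 = (+0.9515, +0.3076)
  (0,1): δ = 126.62°  ·
  (0,2): δ = 82.72°  ·
  (0,3): δ = 37.95°  ✓
  (0,4): δ = 62.58°  ·
  (1,2): δ = 136.10°  ·
  (1,3): δ = 91.34°  ·
  (1,4): δ = 9.20°  ✓
  (2,3): δ = 135.23°  ·
  (2,4): δ = 34.69°  ✓
  (3,4): δ = 79.46°  ·
antipodal pairs: 3

count = 3; pairs: (0,3), (1,4), (2,4)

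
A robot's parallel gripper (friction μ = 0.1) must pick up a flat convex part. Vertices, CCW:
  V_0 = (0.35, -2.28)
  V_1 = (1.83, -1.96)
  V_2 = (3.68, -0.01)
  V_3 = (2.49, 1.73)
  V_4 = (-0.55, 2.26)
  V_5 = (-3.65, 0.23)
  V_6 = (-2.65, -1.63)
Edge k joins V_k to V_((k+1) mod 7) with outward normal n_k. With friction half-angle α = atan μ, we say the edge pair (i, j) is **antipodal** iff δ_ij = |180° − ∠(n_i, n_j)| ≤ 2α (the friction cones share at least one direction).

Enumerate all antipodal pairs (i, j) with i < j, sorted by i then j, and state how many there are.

α = atan 0.1 = 5.71°;  2α = 11.42°
n_0 = (+0.2113, -0.9774)
n_1 = (+0.7255, -0.6883)
n_2 = (+0.8254, +0.5645)
n_3 = (+0.1718, +0.9851)
n_4 = (-0.5478, +0.8366)
n_5 = (-0.8808, -0.4735)
n_6 = (-0.2118, -0.9773)
  (0,1): δ = 145.69°  ·
  (0,2): δ = 67.83°  ·
  (0,3): δ = 22.09°  ·
  (0,4): δ = 21.02°  ·
  (0,5): δ = 106.06°  ·
  (0,6): δ = 155.57°  ·
  (1,2): δ = 102.14°  ·
  (1,3): δ = 56.40°  ·
  (1,4): δ = 13.29°  ·
  (1,5): δ = 71.76°  ·
  (1,6): δ = 121.27°  ·
  (2,3): δ = 134.26°  ·
  (2,4): δ = 91.15°  ·
  (2,5): δ = 6.10°  ✓
  (2,6): δ = 43.41°  ·
  (3,4): δ = 136.89°  ·
  (3,5): δ = 51.85°  ·
  (3,6): δ = 2.34°  ✓
  (4,5): δ = 94.95°  ·
  (4,6): δ = 45.44°  ·
  (5,6): δ = 130.49°  ·
antipodal pairs: 2

count = 2; pairs: (2,5), (3,6)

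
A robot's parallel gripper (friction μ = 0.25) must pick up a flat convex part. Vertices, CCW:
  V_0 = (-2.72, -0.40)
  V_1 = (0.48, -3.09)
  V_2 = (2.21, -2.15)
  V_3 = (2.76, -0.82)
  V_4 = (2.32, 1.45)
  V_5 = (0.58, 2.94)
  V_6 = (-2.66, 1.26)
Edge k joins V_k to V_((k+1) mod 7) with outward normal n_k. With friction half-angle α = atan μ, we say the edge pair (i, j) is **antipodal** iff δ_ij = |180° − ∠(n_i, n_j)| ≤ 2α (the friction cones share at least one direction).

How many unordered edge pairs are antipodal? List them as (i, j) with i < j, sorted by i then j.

count = 4; pairs: (0,4), (1,5), (2,6), (3,6)

α = atan 0.25 = 14.04°;  2α = 28.07°
n_0 = (-0.6435, -0.7655)
n_1 = (+0.4774, -0.8787)
n_2 = (+0.9241, -0.3821)
n_3 = (+0.9817, +0.1903)
n_4 = (+0.6504, +0.7596)
n_5 = (-0.4603, +0.8878)
n_6 = (-0.9993, +0.0361)
  (0,1): δ = 111.43°  ·
  (0,2): δ = 72.42°  ·
  (0,3): δ = 38.98°  ·
  (0,4): δ = 0.52°  ✓
  (0,5): δ = 67.46°  ·
  (0,6): δ = 127.98°  ·
  (1,2): δ = 140.98°  ·
  (1,3): δ = 107.55°  ·
  (1,4): δ = 69.09°  ·
  (1,5): δ = 1.11°  ✓
  (1,6): δ = 59.41°  ·
  (2,3): δ = 146.56°  ·
  (2,4): δ = 108.11°  ·
  (2,5): δ = 40.13°  ·
  (2,6): δ = 20.40°  ✓
  (3,4): δ = 141.54°  ·
  (3,5): δ = 73.56°  ·
  (3,6): δ = 13.04°  ✓
  (4,5): δ = 112.02°  ·
  (4,6): δ = 51.50°  ·
  (5,6): δ = 119.48°  ·
antipodal pairs: 4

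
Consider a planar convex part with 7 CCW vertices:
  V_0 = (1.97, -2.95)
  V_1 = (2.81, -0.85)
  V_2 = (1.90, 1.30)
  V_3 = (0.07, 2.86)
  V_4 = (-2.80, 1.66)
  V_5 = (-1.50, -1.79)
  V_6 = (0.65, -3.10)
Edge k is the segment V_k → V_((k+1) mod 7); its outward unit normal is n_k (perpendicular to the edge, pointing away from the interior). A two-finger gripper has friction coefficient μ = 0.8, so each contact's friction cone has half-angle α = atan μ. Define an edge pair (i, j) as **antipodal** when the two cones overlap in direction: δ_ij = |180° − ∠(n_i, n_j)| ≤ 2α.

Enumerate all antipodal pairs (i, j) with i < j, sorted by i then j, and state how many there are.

count = 10; pairs: (0,3), (0,4), (1,4), (1,5), (1,6), (2,4), (2,5), (2,6), (3,5), (3,6)

α = atan 0.8 = 38.66°;  2α = 77.32°
n_0 = (+0.9285, -0.3714)
n_1 = (+0.9209, +0.3898)
n_2 = (+0.6487, +0.7610)
n_3 = (-0.3858, +0.9226)
n_4 = (-0.9358, -0.3526)
n_5 = (-0.5203, -0.8540)
n_6 = (+0.1129, -0.9936)
  (0,1): δ = 135.26°  ·
  (0,2): δ = 108.64°  ·
  (0,3): δ = 45.51°  ✓
  (0,4): δ = 42.45°  ✓
  (0,5): δ = 80.45°  ·
  (0,6): δ = 118.28°  ·
  (1,2): δ = 153.39°  ·
  (1,3): δ = 90.25°  ·
  (1,4): δ = 2.29°  ✓
  (1,5): δ = 35.71°  ✓
  (1,6): δ = 73.54°  ✓
  (2,3): δ = 116.86°  ·
  (2,4): δ = 28.91°  ✓
  (2,5): δ = 9.09°  ✓
  (2,6): δ = 46.93°  ✓
  (3,4): δ = 92.04°  ·
  (3,5): δ = 54.04°  ✓
  (3,6): δ = 16.21°  ✓
  (4,5): δ = 142.00°  ·
  (4,6): δ = 104.16°  ·
  (5,6): δ = 142.16°  ·
antipodal pairs: 10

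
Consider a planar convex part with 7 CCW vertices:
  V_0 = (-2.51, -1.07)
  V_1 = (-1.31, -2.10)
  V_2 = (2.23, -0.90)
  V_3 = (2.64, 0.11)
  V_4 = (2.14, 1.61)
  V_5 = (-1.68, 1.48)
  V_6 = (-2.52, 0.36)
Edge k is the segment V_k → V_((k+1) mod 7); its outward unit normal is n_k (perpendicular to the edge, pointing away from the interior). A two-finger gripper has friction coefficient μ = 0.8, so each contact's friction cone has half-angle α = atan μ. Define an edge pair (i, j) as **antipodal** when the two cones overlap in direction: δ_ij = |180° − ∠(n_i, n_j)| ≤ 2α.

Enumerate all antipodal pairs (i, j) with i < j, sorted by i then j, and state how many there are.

α = atan 0.8 = 38.66°;  2α = 77.32°
n_0 = (-0.6513, -0.7588)
n_1 = (+0.3210, -0.9471)
n_2 = (+0.9266, -0.3761)
n_3 = (+0.9487, +0.3162)
n_4 = (-0.0340, +0.9994)
n_5 = (-0.8000, +0.6000)
n_6 = (-1.0000, -0.0070)
  (0,1): δ = 120.63°  ·
  (0,2): δ = 71.45°  ✓
  (0,3): δ = 30.92°  ✓
  (0,4): δ = 42.59°  ✓
  (0,5): δ = 93.77°  ·
  (0,6): δ = 131.04°  ·
  (1,2): δ = 130.82°  ·
  (1,3): δ = 90.29°  ·
  (1,4): δ = 16.78°  ✓
  (1,5): δ = 34.40°  ✓
  (1,6): δ = 71.67°  ✓
  (2,3): δ = 139.47°  ·
  (2,4): δ = 65.96°  ✓
  (2,5): δ = 14.78°  ✓
  (2,6): δ = 22.49°  ✓
  (3,4): δ = 106.49°  ·
  (3,5): δ = 55.30°  ✓
  (3,6): δ = 18.03°  ✓
  (4,5): δ = 128.82°  ·
  (4,6): δ = 91.55°  ·
  (5,6): δ = 142.73°  ·
antipodal pairs: 11

count = 11; pairs: (0,2), (0,3), (0,4), (1,4), (1,5), (1,6), (2,4), (2,5), (2,6), (3,5), (3,6)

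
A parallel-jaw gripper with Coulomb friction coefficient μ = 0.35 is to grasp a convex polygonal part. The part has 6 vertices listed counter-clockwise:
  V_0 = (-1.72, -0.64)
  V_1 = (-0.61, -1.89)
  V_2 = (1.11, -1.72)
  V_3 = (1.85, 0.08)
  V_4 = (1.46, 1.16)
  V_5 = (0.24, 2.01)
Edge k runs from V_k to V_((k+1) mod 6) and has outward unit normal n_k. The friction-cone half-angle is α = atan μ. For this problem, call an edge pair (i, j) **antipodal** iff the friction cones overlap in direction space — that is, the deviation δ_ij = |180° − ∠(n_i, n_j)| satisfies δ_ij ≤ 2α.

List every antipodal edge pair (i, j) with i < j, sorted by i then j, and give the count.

α = atan 0.35 = 19.29°;  2α = 38.58°
n_0 = (-0.7477, -0.6640)
n_1 = (+0.0984, -0.9952)
n_2 = (+0.9249, -0.3802)
n_3 = (+0.9406, +0.3396)
n_4 = (+0.5717, +0.8205)
n_5 = (-0.8040, +0.5946)
  (0,1): δ = 125.96°  ·
  (0,2): δ = 63.95°  ·
  (0,3): δ = 21.75°  ✓
  (0,4): δ = 13.53°  ✓
  (0,5): δ = 101.91°  ·
  (1,2): δ = 117.99°  ·
  (1,3): δ = 75.79°  ·
  (1,4): δ = 40.51°  ·
  (1,5): δ = 47.87°  ·
  (2,3): δ = 137.80°  ·
  (2,4): δ = 102.52°  ·
  (2,5): δ = 14.14°  ✓
  (3,4): δ = 144.72°  ·
  (3,5): δ = 56.34°  ·
  (4,5): δ = 91.62°  ·
antipodal pairs: 3

count = 3; pairs: (0,3), (0,4), (2,5)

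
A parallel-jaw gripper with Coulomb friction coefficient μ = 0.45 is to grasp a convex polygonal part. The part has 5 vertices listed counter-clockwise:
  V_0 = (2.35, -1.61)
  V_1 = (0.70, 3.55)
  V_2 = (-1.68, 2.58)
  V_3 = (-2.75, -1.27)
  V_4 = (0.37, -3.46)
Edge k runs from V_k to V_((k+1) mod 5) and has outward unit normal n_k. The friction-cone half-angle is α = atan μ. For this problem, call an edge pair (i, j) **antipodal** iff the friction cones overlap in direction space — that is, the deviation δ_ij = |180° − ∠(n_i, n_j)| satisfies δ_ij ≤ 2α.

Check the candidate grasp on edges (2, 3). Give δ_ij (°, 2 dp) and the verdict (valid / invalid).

α = atan 0.45 = 24.23°;  2α = 48.46°
edge 2: e_2 = (-1.07, -3.85);  n_2 = (-0.9635, +0.2678)
edge 3: e_3 = (+3.12, -2.19);  n_3 = (-0.5745, -0.8185)
∠(n_2, n_3) = 70.47°
δ = |180° − 70.47°| = 109.53°
109.53° > 2α = 48.46°  →  invalid

δ = 109.53°, invalid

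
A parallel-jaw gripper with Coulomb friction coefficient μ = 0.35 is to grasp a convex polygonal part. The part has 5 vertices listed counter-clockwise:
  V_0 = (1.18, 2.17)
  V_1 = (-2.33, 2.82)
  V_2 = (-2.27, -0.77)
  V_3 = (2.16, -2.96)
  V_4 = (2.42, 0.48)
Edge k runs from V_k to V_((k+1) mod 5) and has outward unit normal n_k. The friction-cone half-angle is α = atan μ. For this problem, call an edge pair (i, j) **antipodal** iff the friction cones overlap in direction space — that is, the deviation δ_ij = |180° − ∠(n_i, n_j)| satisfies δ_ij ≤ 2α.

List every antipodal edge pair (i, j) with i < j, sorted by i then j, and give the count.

α = atan 0.35 = 19.29°;  2α = 38.58°
n_0 = (+0.1821, +0.9833)
n_1 = (-0.9999, -0.0167)
n_2 = (-0.4432, -0.8964)
n_3 = (+0.9972, -0.0754)
n_4 = (+0.8063, +0.5916)
  (0,1): δ = 78.55°  ·
  (0,2): δ = 15.81°  ✓
  (0,3): δ = 96.17°  ·
  (0,4): δ = 136.76°  ·
  (1,2): δ = 117.26°  ·
  (1,3): δ = 5.28°  ✓
  (1,4): δ = 35.31°  ✓
  (2,3): δ = 68.02°  ·
  (2,4): δ = 27.43°  ✓
  (3,4): δ = 139.41°  ·
antipodal pairs: 4

count = 4; pairs: (0,2), (1,3), (1,4), (2,4)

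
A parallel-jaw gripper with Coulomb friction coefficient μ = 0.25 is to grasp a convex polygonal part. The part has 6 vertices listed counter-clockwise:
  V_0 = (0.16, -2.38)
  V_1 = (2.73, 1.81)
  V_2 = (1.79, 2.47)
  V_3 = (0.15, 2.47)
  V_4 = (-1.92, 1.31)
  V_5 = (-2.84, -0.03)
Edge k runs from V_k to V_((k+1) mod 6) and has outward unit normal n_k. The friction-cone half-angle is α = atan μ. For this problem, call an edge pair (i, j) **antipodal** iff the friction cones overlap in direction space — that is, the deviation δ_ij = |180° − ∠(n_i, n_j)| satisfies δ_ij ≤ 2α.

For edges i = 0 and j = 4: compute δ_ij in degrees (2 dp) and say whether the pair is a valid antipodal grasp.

δ = 2.95°, valid

α = atan 0.25 = 14.04°;  2α = 28.07°
edge 0: e_0 = (+2.57, +4.19);  n_0 = (+0.8524, -0.5228)
edge 4: e_4 = (-0.92, -1.34);  n_4 = (-0.8244, +0.5660)
∠(n_0, n_4) = 177.05°
δ = |180° − 177.05°| = 2.95°
2.95° ≤ 2α = 28.07°  →  valid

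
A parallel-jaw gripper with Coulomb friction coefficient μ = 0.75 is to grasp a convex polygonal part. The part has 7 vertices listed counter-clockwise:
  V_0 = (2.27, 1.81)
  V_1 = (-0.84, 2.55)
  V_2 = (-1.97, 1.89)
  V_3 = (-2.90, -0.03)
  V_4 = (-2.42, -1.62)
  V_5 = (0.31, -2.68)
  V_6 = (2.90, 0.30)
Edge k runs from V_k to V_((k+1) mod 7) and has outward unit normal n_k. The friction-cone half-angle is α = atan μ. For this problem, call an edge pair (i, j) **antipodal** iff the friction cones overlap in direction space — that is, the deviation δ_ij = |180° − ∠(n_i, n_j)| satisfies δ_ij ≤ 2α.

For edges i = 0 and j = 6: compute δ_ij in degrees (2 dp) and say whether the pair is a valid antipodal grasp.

δ = 126.03°, invalid

α = atan 0.75 = 36.87°;  2α = 73.74°
edge 0: e_0 = (-3.11, +0.74);  n_0 = (+0.2315, +0.9728)
edge 6: e_6 = (-0.63, +1.51);  n_6 = (+0.9229, +0.3850)
∠(n_0, n_6) = 53.97°
δ = |180° − 53.97°| = 126.03°
126.03° > 2α = 73.74°  →  invalid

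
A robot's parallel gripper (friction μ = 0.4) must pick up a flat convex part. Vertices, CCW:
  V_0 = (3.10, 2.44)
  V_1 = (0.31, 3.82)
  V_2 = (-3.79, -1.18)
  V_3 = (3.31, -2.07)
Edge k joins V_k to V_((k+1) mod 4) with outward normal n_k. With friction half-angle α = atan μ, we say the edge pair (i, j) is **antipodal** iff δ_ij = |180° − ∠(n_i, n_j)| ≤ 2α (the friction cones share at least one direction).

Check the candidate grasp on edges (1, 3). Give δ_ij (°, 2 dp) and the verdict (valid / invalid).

δ = 42.02°, valid

α = atan 0.4 = 21.80°;  2α = 43.60°
edge 1: e_1 = (-4.10, -5.00);  n_1 = (-0.7733, +0.6341)
edge 3: e_3 = (-0.21, +4.51);  n_3 = (+0.9989, +0.0465)
∠(n_1, n_3) = 137.98°
δ = |180° − 137.98°| = 42.02°
42.02° ≤ 2α = 43.60°  →  valid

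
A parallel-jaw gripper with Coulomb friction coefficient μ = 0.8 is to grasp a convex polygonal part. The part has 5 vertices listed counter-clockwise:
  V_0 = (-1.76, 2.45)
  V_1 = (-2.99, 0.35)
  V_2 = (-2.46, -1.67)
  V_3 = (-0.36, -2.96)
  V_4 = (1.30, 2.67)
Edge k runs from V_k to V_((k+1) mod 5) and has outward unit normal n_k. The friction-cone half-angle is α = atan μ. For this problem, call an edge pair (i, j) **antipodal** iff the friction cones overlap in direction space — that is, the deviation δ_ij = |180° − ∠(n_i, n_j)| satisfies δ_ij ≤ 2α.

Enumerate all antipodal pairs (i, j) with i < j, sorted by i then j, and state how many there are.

count = 5; pairs: (0,3), (1,3), (2,3), (2,4), (3,4)

α = atan 0.8 = 38.66°;  2α = 77.32°
n_0 = (-0.8629, +0.5054)
n_1 = (-0.9673, -0.2538)
n_2 = (-0.5234, -0.8521)
n_3 = (+0.9592, -0.2828)
n_4 = (-0.0717, +0.9974)
  (0,1): δ = 134.94°  ·
  (0,2): δ = 91.20°  ·
  (0,3): δ = 13.93°  ✓
  (0,4): δ = 124.47°  ·
  (1,2): δ = 136.26°  ·
  (1,3): δ = 31.13°  ✓
  (1,4): δ = 79.41°  ·
  (2,3): δ = 74.87°  ✓
  (2,4): δ = 35.67°  ✓
  (3,4): δ = 69.46°  ✓
antipodal pairs: 5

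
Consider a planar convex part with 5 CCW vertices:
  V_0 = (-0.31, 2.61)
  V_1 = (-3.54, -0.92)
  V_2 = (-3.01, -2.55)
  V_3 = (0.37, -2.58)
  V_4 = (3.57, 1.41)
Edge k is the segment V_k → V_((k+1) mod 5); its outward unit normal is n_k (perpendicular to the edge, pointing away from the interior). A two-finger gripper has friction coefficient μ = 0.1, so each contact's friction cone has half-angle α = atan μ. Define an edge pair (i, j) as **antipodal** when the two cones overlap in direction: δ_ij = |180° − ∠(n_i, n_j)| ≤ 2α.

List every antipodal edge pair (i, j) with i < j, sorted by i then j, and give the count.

count = 1; pairs: (0,3)

α = atan 0.1 = 5.71°;  2α = 11.42°
n_0 = (-0.7378, +0.6751)
n_1 = (-0.9510, -0.3092)
n_2 = (-0.0089, -1.0000)
n_3 = (+0.7801, -0.6256)
n_4 = (+0.2955, +0.9554)
  (0,1): δ = 119.53°  ·
  (0,2): δ = 48.05°  ·
  (0,3): δ = 3.73°  ✓
  (0,4): δ = 115.27°  ·
  (1,2): δ = 108.52°  ·
  (1,3): δ = 56.74°  ·
  (1,4): δ = 54.80°  ·
  (2,3): δ = 128.22°  ·
  (2,4): δ = 16.68°  ·
  (3,4): δ = 68.46°  ·
antipodal pairs: 1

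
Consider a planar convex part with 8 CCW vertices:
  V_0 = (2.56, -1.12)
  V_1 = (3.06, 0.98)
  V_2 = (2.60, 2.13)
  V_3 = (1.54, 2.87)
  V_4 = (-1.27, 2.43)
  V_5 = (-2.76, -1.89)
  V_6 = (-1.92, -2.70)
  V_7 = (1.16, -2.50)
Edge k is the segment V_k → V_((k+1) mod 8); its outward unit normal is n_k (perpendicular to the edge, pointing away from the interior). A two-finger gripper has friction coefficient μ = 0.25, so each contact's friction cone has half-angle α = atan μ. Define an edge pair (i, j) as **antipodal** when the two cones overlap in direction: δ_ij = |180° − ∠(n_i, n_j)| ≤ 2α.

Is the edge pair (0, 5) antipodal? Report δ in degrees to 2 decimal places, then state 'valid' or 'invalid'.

δ = 59.43°, invalid

α = atan 0.25 = 14.04°;  2α = 28.07°
edge 0: e_0 = (+0.50, +2.10);  n_0 = (+0.9728, -0.2316)
edge 5: e_5 = (+0.84, -0.81);  n_5 = (-0.6941, -0.7198)
∠(n_0, n_5) = 120.57°
δ = |180° − 120.57°| = 59.43°
59.43° > 2α = 28.07°  →  invalid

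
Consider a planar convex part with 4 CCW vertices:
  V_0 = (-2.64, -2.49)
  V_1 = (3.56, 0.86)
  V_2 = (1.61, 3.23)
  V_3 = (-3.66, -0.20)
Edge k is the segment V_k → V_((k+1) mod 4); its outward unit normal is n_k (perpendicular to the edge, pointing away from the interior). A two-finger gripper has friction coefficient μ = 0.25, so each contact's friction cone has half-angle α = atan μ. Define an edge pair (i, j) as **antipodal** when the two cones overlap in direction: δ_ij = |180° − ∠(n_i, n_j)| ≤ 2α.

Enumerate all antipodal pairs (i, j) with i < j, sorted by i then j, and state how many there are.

α = atan 0.25 = 14.04°;  2α = 28.07°
n_0 = (+0.4754, -0.8798)
n_1 = (+0.7722, +0.6354)
n_2 = (-0.5455, +0.8381)
n_3 = (-0.9135, -0.4069)
  (0,1): δ = 78.94°  ·
  (0,2): δ = 4.67°  ✓
  (0,3): δ = 85.63°  ·
  (1,2): δ = 96.39°  ·
  (1,3): δ = 15.44°  ✓
  (2,3): δ = 99.05°  ·
antipodal pairs: 2

count = 2; pairs: (0,2), (1,3)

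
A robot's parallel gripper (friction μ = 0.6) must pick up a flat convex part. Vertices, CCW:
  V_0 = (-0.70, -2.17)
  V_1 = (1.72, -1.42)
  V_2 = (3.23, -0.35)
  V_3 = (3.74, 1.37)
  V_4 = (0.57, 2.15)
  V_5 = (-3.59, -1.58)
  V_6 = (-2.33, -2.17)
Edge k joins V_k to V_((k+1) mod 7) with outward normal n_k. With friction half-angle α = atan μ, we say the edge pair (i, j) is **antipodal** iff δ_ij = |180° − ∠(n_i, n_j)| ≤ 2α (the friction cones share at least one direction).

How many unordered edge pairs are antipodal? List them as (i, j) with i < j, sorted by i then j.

α = atan 0.6 = 30.96°;  2α = 61.93°
n_0 = (+0.2960, -0.9552)
n_1 = (+0.5782, -0.8159)
n_2 = (+0.9587, -0.2843)
n_3 = (+0.2389, +0.9710)
n_4 = (-0.6676, +0.7445)
n_5 = (-0.4241, -0.9056)
n_6 = (+0.0000, -1.0000)
  (0,1): δ = 161.90°  ·
  (0,2): δ = 123.73°  ·
  (0,3): δ = 31.04°  ✓
  (0,4): δ = 24.66°  ✓
  (0,5): δ = 137.69°  ·
  (0,6): δ = 162.78°  ·
  (1,2): δ = 141.84°  ·
  (1,3): δ = 49.15°  ✓
  (1,4): δ = 6.56°  ✓
  (1,5): δ = 119.59°  ·
  (1,6): δ = 144.68°  ·
  (2,3): δ = 87.31°  ·
  (2,4): δ = 31.60°  ✓
  (2,5): δ = 81.42°  ·
  (2,6): δ = 106.52°  ·
  (3,4): δ = 124.30°  ·
  (3,5): δ = 11.27°  ✓
  (3,6): δ = 13.82°  ✓
  (4,5): δ = 66.97°  ·
  (4,6): δ = 41.88°  ✓
  (5,6): δ = 154.91°  ·
antipodal pairs: 8

count = 8; pairs: (0,3), (0,4), (1,3), (1,4), (2,4), (3,5), (3,6), (4,6)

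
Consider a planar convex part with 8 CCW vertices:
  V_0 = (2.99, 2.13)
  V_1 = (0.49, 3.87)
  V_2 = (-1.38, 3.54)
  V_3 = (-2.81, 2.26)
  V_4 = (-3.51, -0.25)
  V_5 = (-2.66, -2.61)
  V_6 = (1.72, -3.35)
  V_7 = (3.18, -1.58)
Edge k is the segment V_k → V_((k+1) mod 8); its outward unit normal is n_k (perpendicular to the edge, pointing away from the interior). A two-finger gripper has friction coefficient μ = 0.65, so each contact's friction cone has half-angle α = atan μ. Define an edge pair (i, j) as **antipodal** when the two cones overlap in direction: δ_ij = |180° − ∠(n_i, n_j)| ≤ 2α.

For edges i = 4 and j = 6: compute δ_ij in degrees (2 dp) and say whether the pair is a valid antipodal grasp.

α = atan 0.65 = 33.02°;  2α = 66.05°
edge 4: e_4 = (+0.85, -2.36);  n_4 = (-0.9408, -0.3389)
edge 6: e_6 = (+1.46, +1.77);  n_6 = (+0.7714, -0.6363)
∠(n_4, n_6) = 120.67°
δ = |180° − 120.67°| = 59.33°
59.33° ≤ 2α = 66.05°  →  valid

δ = 59.33°, valid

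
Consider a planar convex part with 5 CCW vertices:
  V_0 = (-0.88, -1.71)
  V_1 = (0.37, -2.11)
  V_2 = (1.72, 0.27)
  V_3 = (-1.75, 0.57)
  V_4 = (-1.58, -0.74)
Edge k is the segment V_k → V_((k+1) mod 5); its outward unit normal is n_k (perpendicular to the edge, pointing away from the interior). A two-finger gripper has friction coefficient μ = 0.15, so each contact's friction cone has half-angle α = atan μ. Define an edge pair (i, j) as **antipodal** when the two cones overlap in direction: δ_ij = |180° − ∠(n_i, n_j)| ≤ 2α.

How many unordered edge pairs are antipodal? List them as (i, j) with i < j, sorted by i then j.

α = atan 0.15 = 8.53°;  2α = 17.06°
n_0 = (-0.3048, -0.9524)
n_1 = (+0.8698, -0.4934)
n_2 = (+0.0861, +0.9963)
n_3 = (-0.9917, -0.1287)
n_4 = (-0.8109, -0.5852)
  (0,1): δ = 101.82°  ·
  (0,2): δ = 12.80°  ✓
  (0,3): δ = 115.14°  ·
  (0,4): δ = 143.56°  ·
  (1,2): δ = 65.38°  ·
  (1,3): δ = 36.96°  ·
  (1,4): δ = 65.38°  ·
  (2,3): δ = 77.66°  ·
  (2,4): δ = 49.24°  ·
  (3,4): δ = 151.58°  ·
antipodal pairs: 1

count = 1; pairs: (0,2)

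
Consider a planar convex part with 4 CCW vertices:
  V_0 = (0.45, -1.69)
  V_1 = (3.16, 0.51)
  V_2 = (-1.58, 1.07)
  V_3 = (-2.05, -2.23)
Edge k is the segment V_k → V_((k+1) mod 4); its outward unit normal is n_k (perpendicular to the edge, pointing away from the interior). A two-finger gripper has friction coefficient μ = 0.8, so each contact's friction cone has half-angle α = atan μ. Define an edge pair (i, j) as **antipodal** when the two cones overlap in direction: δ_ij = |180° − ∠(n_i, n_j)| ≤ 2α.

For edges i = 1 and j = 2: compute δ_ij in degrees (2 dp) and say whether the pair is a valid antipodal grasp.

δ = 91.37°, invalid

α = atan 0.8 = 38.66°;  2α = 77.32°
edge 1: e_1 = (-4.74, +0.56);  n_1 = (+0.1173, +0.9931)
edge 2: e_2 = (-0.47, -3.30);  n_2 = (-0.9900, +0.1410)
∠(n_1, n_2) = 88.63°
δ = |180° − 88.63°| = 91.37°
91.37° > 2α = 77.32°  →  invalid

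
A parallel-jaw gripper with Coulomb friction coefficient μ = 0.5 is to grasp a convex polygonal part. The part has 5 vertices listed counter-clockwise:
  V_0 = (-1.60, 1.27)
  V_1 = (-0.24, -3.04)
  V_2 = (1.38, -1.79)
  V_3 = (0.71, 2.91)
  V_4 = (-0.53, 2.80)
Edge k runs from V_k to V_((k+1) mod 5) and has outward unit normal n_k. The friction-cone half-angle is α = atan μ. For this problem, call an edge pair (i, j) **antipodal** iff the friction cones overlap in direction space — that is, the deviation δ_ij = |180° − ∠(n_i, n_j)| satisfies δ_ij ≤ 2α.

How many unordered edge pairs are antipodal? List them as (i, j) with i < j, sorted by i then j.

α = atan 0.5 = 26.57°;  2α = 53.13°
n_0 = (-0.9536, -0.3009)
n_1 = (+0.6109, -0.7917)
n_2 = (+0.9900, +0.1411)
n_3 = (-0.0884, +0.9961)
n_4 = (-0.8195, +0.5731)
  (0,1): δ = 69.86°  ·
  (0,2): δ = 9.40°  ✓
  (0,3): δ = 77.56°  ·
  (0,4): δ = 127.52°  ·
  (1,2): δ = 119.54°  ·
  (1,3): δ = 32.58°  ✓
  (1,4): δ = 17.38°  ✓
  (2,3): δ = 93.04°  ·
  (2,4): δ = 43.08°  ✓
  (3,4): δ = 130.04°  ·
antipodal pairs: 4

count = 4; pairs: (0,2), (1,3), (1,4), (2,4)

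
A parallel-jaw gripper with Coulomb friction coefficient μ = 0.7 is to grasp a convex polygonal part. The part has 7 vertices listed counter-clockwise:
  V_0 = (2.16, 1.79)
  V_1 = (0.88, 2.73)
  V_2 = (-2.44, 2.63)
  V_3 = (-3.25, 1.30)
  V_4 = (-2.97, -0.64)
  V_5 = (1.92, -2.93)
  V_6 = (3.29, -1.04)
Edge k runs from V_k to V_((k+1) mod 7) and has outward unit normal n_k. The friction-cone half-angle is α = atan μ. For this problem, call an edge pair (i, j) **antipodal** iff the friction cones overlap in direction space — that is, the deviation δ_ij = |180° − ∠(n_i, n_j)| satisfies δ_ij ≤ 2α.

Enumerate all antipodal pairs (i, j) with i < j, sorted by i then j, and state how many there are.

α = atan 0.7 = 34.99°;  2α = 69.98°
n_0 = (+0.5919, +0.8060)
n_1 = (-0.0301, +0.9995)
n_2 = (-0.8541, +0.5202)
n_3 = (-0.9897, -0.1428)
n_4 = (-0.4241, -0.9056)
n_5 = (+0.8097, -0.5869)
n_6 = (+0.9287, +0.3708)
  (0,1): δ = 141.98°  ·
  (0,2): δ = 85.05°  ·
  (0,3): δ = 45.49°  ✓
  (0,4): δ = 11.20°  ✓
  (0,5): δ = 90.36°  ·
  (0,6): δ = 148.06°  ·
  (1,2): δ = 123.07°  ·
  (1,3): δ = 83.51°  ·
  (1,4): δ = 26.82°  ✓
  (1,5): δ = 52.34°  ✓
  (1,6): δ = 110.04°  ·
  (2,3): δ = 140.44°  ·
  (2,4): δ = 83.75°  ·
  (2,5): δ = 4.59°  ✓
  (2,6): δ = 53.11°  ✓
  (3,4): δ = 123.31°  ·
  (3,5): δ = 44.15°  ✓
  (3,6): δ = 13.55°  ✓
  (4,5): δ = 100.84°  ·
  (4,6): δ = 43.14°  ✓
  (5,6): δ = 122.30°  ·
antipodal pairs: 9

count = 9; pairs: (0,3), (0,4), (1,4), (1,5), (2,5), (2,6), (3,5), (3,6), (4,6)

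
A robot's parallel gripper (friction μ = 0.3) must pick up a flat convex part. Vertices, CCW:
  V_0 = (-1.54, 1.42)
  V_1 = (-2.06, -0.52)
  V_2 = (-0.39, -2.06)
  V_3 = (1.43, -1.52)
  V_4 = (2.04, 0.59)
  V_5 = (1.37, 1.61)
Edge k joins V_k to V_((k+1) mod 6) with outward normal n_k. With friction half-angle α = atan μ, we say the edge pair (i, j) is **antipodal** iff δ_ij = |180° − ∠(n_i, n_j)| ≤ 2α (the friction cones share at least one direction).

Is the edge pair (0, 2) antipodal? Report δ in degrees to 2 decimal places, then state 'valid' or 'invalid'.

α = atan 0.3 = 16.70°;  2α = 33.40°
edge 0: e_0 = (-0.52, -1.94);  n_0 = (-0.9659, +0.2589)
edge 2: e_2 = (+1.82, +0.54);  n_2 = (+0.2844, -0.9587)
∠(n_0, n_2) = 121.53°
δ = |180° − 121.53°| = 58.47°
58.47° > 2α = 33.40°  →  invalid

δ = 58.47°, invalid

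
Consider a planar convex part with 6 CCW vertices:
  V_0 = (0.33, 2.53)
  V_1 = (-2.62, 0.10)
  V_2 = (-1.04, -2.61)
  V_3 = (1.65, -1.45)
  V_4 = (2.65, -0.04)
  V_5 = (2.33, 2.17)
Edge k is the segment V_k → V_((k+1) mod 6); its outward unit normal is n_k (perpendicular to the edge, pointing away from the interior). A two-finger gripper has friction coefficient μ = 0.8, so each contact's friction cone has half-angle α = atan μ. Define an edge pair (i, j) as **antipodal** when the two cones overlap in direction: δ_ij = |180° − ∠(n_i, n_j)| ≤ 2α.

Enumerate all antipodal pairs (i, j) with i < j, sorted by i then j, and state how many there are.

count = 8; pairs: (0,2), (0,3), (0,4), (1,3), (1,4), (1,5), (2,5), (3,5)

α = atan 0.8 = 38.66°;  2α = 77.32°
n_0 = (-0.6358, +0.7719)
n_1 = (-0.8639, -0.5037)
n_2 = (+0.3960, -0.9183)
n_3 = (+0.8157, -0.5785)
n_4 = (+0.9897, +0.1433)
n_5 = (+0.1772, +0.9842)
  (0,1): δ = 99.24°  ·
  (0,2): δ = 16.15°  ✓
  (0,3): δ = 15.18°  ✓
  (0,4): δ = 58.76°  ✓
  (0,5): δ = 130.32°  ·
  (1,2): δ = 96.92°  ·
  (1,3): δ = 65.59°  ✓
  (1,4): δ = 22.00°  ✓
  (1,5): δ = 49.55°  ✓
  (2,3): δ = 148.67°  ·
  (2,4): δ = 105.09°  ·
  (2,5): δ = 33.53°  ✓
  (3,4): δ = 136.42°  ·
  (3,5): δ = 64.86°  ✓
  (4,5): δ = 108.44°  ·
antipodal pairs: 8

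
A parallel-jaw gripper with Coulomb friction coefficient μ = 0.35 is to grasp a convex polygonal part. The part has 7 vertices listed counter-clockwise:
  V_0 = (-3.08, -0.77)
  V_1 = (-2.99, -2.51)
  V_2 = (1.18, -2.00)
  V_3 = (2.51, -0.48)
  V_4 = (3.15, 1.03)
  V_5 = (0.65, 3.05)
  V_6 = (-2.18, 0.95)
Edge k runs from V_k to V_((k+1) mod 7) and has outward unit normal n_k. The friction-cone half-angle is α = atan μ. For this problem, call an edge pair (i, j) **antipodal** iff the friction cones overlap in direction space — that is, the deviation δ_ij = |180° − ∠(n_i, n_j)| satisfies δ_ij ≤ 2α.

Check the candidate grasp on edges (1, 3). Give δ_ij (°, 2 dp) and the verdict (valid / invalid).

δ = 119.94°, invalid

α = atan 0.35 = 19.29°;  2α = 38.58°
edge 1: e_1 = (+4.17, +0.51);  n_1 = (+0.1214, -0.9926)
edge 3: e_3 = (+0.64, +1.51);  n_3 = (+0.9207, -0.3902)
∠(n_1, n_3) = 60.06°
δ = |180° − 60.06°| = 119.94°
119.94° > 2α = 38.58°  →  invalid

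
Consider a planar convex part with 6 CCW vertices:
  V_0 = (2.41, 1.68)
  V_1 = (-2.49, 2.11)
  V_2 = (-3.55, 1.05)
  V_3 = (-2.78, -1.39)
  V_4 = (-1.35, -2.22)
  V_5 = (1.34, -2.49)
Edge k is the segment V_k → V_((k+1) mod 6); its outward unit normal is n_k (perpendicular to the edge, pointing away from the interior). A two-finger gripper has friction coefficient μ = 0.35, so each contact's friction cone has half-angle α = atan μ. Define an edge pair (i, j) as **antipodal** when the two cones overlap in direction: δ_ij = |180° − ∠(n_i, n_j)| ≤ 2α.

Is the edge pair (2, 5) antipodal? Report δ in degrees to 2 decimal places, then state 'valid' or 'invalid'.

α = atan 0.35 = 19.29°;  2α = 38.58°
edge 2: e_2 = (+0.77, -2.44);  n_2 = (-0.9536, -0.3009)
edge 5: e_5 = (+1.07, +4.17);  n_5 = (+0.9686, -0.2485)
∠(n_2, n_5) = 148.09°
δ = |180° − 148.09°| = 31.91°
31.91° ≤ 2α = 38.58°  →  valid

δ = 31.91°, valid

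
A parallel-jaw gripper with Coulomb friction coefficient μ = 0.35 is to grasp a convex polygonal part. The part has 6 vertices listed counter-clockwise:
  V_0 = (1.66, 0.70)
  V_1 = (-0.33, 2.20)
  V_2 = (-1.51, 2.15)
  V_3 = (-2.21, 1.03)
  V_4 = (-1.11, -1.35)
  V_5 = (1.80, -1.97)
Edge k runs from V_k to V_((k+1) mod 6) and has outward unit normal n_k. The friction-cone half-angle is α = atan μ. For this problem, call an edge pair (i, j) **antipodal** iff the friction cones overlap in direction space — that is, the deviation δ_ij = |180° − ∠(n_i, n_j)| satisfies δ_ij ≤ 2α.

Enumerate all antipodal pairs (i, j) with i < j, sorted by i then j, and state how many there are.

count = 5; pairs: (0,3), (0,4), (1,4), (2,5), (3,5)

α = atan 0.35 = 19.29°;  2α = 38.58°
n_0 = (+0.6019, +0.7986)
n_1 = (-0.0423, +0.9991)
n_2 = (-0.8480, +0.5300)
n_3 = (-0.9077, -0.4195)
n_4 = (-0.2084, -0.9780)
n_5 = (+0.9986, +0.0524)
  (0,1): δ = 140.57°  ·
  (0,2): δ = 85.00°  ·
  (0,3): δ = 28.19°  ✓
  (0,4): δ = 24.98°  ✓
  (0,5): δ = 130.01°  ·
  (1,2): δ = 124.43°  ·
  (1,3): δ = 67.62°  ·
  (1,4): δ = 14.45°  ✓
  (1,5): δ = 90.58°  ·
  (2,3): δ = 123.19°  ·
  (2,4): δ = 70.02°  ·
  (2,5): δ = 35.01°  ✓
  (3,4): δ = 126.83°  ·
  (3,5): δ = 21.80°  ✓
  (4,5): δ = 74.97°  ·
antipodal pairs: 5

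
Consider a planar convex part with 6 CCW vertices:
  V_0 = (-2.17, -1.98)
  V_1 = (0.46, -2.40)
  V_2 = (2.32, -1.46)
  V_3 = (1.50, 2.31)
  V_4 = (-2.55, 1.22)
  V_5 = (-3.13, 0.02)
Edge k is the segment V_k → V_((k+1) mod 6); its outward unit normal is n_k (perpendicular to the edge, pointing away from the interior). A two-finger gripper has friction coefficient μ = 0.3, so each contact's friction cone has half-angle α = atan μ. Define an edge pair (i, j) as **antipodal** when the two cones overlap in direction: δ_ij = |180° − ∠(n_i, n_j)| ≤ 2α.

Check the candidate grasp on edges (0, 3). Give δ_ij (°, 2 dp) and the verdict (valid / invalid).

α = atan 0.3 = 16.70°;  2α = 33.40°
edge 0: e_0 = (+2.63, -0.42);  n_0 = (-0.1577, -0.9875)
edge 3: e_3 = (-4.05, -1.09);  n_3 = (-0.2599, +0.9656)
∠(n_0, n_3) = 155.86°
δ = |180° − 155.86°| = 24.14°
24.14° ≤ 2α = 33.40°  →  valid

δ = 24.14°, valid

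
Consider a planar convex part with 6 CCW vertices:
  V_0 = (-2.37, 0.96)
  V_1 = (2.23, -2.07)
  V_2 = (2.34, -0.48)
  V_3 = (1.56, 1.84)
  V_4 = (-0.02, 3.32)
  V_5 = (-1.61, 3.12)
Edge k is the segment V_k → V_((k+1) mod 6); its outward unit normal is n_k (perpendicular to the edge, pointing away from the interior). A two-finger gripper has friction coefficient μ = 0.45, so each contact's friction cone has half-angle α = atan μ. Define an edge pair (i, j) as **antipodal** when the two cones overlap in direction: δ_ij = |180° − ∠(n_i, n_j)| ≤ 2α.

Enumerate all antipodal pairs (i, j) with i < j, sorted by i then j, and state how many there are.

count = 5; pairs: (0,2), (0,3), (0,4), (1,5), (2,5)

α = atan 0.45 = 24.23°;  2α = 48.46°
n_0 = (-0.5501, -0.8351)
n_1 = (+0.9976, -0.0690)
n_2 = (+0.9479, +0.3187)
n_3 = (+0.6836, +0.7298)
n_4 = (-0.1248, +0.9922)
n_5 = (-0.9433, +0.3319)
  (0,1): δ = 60.58°  ·
  (0,2): δ = 38.04°  ✓
  (0,3): δ = 9.76°  ✓
  (0,4): δ = 40.54°  ✓
  (0,5): δ = 103.99°  ·
  (1,2): δ = 157.46°  ·
  (1,3): δ = 129.17°  ·
  (1,4): δ = 78.87°  ·
  (1,5): δ = 15.43°  ✓
  (2,3): δ = 151.71°  ·
  (2,4): δ = 101.41°  ·
  (2,5): δ = 37.97°  ✓
  (3,4): δ = 129.70°  ·
  (3,5): δ = 66.26°  ·
  (4,5): δ = 116.55°  ·
antipodal pairs: 5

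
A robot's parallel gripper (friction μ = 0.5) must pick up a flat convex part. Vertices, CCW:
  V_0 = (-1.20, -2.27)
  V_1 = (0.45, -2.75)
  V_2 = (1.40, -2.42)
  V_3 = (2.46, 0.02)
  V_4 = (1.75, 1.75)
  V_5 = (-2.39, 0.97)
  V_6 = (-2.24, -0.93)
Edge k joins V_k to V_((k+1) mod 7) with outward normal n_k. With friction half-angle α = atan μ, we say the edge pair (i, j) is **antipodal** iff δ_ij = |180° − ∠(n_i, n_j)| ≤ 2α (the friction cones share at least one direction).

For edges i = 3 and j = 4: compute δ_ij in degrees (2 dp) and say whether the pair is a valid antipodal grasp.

α = atan 0.5 = 26.57°;  2α = 53.13°
edge 3: e_3 = (-0.71, +1.73);  n_3 = (+0.9251, +0.3797)
edge 4: e_4 = (-4.14, -0.78);  n_4 = (-0.1851, +0.9827)
∠(n_3, n_4) = 78.36°
δ = |180° − 78.36°| = 101.64°
101.64° > 2α = 53.13°  →  invalid

δ = 101.64°, invalid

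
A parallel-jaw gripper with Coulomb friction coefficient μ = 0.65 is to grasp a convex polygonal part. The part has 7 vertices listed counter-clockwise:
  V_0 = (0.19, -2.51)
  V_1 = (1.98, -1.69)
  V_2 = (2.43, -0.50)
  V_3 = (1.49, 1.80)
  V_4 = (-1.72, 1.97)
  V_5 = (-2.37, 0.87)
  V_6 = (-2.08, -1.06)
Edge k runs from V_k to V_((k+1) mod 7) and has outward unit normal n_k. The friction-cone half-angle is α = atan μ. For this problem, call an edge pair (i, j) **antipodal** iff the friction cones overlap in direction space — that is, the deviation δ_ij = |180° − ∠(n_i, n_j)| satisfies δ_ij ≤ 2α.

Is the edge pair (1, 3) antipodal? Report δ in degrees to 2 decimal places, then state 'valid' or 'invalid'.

α = atan 0.65 = 33.02°;  2α = 66.05°
edge 1: e_1 = (+0.45, +1.19);  n_1 = (+0.9354, -0.3537)
edge 3: e_3 = (-3.21, +0.17);  n_3 = (+0.0529, +0.9986)
∠(n_1, n_3) = 107.68°
δ = |180° − 107.68°| = 72.32°
72.32° > 2α = 66.05°  →  invalid

δ = 72.32°, invalid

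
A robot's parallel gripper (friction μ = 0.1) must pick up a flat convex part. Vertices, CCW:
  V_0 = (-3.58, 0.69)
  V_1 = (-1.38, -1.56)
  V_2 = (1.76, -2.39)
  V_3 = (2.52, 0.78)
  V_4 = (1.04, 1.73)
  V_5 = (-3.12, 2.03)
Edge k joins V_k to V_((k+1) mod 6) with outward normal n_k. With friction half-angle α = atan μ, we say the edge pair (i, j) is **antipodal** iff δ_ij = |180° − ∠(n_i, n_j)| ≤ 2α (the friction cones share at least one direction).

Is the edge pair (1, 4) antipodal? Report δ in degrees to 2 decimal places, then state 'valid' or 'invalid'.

δ = 10.68°, valid

α = atan 0.1 = 5.71°;  2α = 11.42°
edge 1: e_1 = (+3.14, -0.83);  n_1 = (-0.2556, -0.9668)
edge 4: e_4 = (-4.16, +0.30);  n_4 = (+0.0719, +0.9974)
∠(n_1, n_4) = 169.32°
δ = |180° − 169.32°| = 10.68°
10.68° ≤ 2α = 11.42°  →  valid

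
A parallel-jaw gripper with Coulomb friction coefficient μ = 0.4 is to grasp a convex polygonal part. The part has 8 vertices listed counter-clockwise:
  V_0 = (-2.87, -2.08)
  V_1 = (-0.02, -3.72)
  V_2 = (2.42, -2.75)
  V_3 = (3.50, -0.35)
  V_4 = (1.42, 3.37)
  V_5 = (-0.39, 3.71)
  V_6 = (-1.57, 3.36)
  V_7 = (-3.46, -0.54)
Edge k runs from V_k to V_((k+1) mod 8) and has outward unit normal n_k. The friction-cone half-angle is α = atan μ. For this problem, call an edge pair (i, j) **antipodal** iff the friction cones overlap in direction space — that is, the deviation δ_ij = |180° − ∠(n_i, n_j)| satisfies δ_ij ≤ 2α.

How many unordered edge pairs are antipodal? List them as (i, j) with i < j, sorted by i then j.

count = 7; pairs: (0,3), (0,4), (1,4), (1,5), (1,6), (2,6), (3,7)

α = atan 0.4 = 21.80°;  2α = 43.60°
n_0 = (-0.4988, -0.8667)
n_1 = (+0.3694, -0.9293)
n_2 = (+0.9119, -0.4104)
n_3 = (+0.8728, +0.4880)
n_4 = (+0.1846, +0.9828)
n_5 = (-0.2844, +0.9587)
n_6 = (-0.8999, +0.4361)
n_7 = (-0.9338, -0.3578)
  (0,1): δ = 128.40°  ·
  (0,2): δ = 84.31°  ·
  (0,3): δ = 30.87°  ✓
  (0,4): δ = 19.28°  ✓
  (0,5): δ = 46.44°  ·
  (0,6): δ = 94.06°  ·
  (0,7): δ = 140.88°  ·
  (1,2): δ = 135.91°  ·
  (1,3): δ = 82.47°  ·
  (1,4): δ = 32.32°  ✓
  (1,5): δ = 5.16°  ✓
  (1,6): δ = 42.46°  ✓
  (1,7): δ = 89.28°  ·
  (2,3): δ = 126.56°  ·
  (2,4): δ = 76.41°  ·
  (2,5): δ = 49.25°  ·
  (2,6): δ = 1.63°  ✓
  (2,7): δ = 45.19°  ·
  (3,4): δ = 129.85°  ·
  (3,5): δ = 102.69°  ·
  (3,6): δ = 55.07°  ·
  (3,7): δ = 8.25°  ✓
  (4,5): δ = 152.84°  ·
  (4,6): δ = 105.22°  ·
  (4,7): δ = 58.40°  ·
  (5,6): δ = 132.38°  ·
  (5,7): δ = 85.56°  ·
  (6,7): δ = 133.18°  ·
antipodal pairs: 7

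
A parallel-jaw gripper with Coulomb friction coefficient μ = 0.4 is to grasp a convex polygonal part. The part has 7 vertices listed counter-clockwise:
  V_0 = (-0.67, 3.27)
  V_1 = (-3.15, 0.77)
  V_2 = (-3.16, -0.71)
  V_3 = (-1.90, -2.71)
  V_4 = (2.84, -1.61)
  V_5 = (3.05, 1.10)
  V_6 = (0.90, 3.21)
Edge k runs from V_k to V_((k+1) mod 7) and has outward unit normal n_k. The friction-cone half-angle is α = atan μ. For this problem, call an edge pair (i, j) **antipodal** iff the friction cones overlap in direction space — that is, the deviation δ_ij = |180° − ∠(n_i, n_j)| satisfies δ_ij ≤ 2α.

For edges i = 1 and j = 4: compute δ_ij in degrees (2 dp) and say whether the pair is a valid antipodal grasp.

α = atan 0.4 = 21.80°;  2α = 43.60°
edge 1: e_1 = (-0.01, -1.48);  n_1 = (-1.0000, +0.0068)
edge 4: e_4 = (+0.21, +2.71);  n_4 = (+0.9970, -0.0773)
∠(n_1, n_4) = 175.96°
δ = |180° − 175.96°| = 4.04°
4.04° ≤ 2α = 43.60°  →  valid

δ = 4.04°, valid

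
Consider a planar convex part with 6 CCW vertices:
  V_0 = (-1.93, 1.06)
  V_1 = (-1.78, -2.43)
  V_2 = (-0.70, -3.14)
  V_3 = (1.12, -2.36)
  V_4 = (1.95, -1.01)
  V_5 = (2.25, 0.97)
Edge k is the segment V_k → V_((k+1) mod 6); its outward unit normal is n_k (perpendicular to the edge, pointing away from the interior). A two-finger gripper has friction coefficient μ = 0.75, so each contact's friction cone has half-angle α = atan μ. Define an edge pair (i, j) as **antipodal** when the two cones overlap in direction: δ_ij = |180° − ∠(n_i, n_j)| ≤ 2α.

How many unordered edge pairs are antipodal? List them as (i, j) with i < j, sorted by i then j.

count = 7; pairs: (0,2), (0,3), (0,4), (1,4), (1,5), (2,5), (3,5)

α = atan 0.75 = 36.87°;  2α = 73.74°
n_0 = (-0.9991, -0.0429)
n_1 = (-0.5493, -0.8356)
n_2 = (+0.3939, -0.9191)
n_3 = (+0.8519, -0.5237)
n_4 = (+0.9887, -0.1498)
n_5 = (+0.0215, +0.9998)
  (0,1): δ = 125.78°  ·
  (0,2): δ = 69.26°  ✓
  (0,3): δ = 34.04°  ✓
  (0,4): δ = 11.08°  ✓
  (0,5): δ = 86.31°  ·
  (1,2): δ = 123.48°  ·
  (1,3): δ = 88.26°  ·
  (1,4): δ = 65.29°  ✓
  (1,5): δ = 32.09°  ✓
  (2,3): δ = 144.78°  ·
  (2,4): δ = 121.81°  ·
  (2,5): δ = 24.43°  ✓
  (3,4): δ = 157.03°  ·
  (3,5): δ = 59.65°  ✓
  (4,5): δ = 82.62°  ·
antipodal pairs: 7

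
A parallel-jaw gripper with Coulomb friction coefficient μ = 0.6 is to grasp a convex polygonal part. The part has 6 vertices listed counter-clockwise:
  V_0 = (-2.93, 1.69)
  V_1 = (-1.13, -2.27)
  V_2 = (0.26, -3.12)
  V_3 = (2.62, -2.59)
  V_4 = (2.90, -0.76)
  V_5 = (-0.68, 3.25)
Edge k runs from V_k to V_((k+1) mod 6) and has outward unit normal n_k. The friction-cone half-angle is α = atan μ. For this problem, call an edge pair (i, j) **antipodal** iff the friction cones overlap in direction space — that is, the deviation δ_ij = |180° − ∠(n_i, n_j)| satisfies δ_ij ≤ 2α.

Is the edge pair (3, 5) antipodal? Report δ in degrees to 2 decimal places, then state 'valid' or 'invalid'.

α = atan 0.6 = 30.96°;  2α = 61.93°
edge 3: e_3 = (+0.28, +1.83);  n_3 = (+0.9885, -0.1512)
edge 5: e_5 = (-2.25, -1.56);  n_5 = (-0.5698, +0.8218)
∠(n_3, n_5) = 133.43°
δ = |180° − 133.43°| = 46.57°
46.57° ≤ 2α = 61.93°  →  valid

δ = 46.57°, valid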